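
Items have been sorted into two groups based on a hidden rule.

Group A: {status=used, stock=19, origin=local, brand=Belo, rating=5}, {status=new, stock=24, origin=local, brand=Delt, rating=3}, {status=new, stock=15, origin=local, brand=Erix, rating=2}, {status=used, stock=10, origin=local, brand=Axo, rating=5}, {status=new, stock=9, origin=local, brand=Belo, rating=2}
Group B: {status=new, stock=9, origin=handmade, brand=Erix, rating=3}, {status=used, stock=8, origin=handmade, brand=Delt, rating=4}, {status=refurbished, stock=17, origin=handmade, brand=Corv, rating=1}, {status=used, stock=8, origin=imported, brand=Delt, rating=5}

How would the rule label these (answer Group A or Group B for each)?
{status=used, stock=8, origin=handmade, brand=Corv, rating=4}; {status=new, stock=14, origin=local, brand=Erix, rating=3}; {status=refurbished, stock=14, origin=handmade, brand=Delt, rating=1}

Group B, Group A, Group B

Comparing the two groups points to one rule — origin is local.
{status=used, stock=8, origin=handmade, brand=Corv, rating=4}: origin is handmade — fails the rule, so Group B. {status=new, stock=14, origin=local, brand=Erix, rating=3}: origin is local — qualifies, so Group A. {status=refurbished, stock=14, origin=handmade, brand=Delt, rating=1}: origin is handmade — fails the rule, so Group B.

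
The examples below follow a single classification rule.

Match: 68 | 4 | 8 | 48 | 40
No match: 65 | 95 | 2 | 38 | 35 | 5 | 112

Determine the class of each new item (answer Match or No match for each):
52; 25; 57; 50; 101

Match, No match, No match, No match, No match

The common property of the 'Match' items is: multiple of 4 AND at most 68. No 'No match' item has it.
52 → 52 = 4·13, 52 ≤ 68 → Match.
25 → 25 = 4·6 + 1, 25 ≤ 68 → No match.
57 → 57 = 4·14 + 1, 57 ≤ 68 → No match.
50 → 50 = 4·12 + 2, 50 ≤ 68 → No match.
101 → 101 = 4·25 + 1, 101 > 68 → No match.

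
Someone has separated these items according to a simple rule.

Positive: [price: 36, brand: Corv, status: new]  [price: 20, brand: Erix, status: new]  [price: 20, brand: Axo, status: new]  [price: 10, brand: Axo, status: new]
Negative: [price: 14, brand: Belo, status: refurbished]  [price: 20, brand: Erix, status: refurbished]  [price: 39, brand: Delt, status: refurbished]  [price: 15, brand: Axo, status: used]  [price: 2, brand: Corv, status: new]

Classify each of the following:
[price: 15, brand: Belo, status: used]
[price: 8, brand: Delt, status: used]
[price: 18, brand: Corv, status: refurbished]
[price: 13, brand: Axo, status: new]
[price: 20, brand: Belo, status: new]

Negative, Negative, Negative, Positive, Positive

All 'Positive' examples share one property — status is new AND price ≥ 10 — and every 'Negative' example lacks it.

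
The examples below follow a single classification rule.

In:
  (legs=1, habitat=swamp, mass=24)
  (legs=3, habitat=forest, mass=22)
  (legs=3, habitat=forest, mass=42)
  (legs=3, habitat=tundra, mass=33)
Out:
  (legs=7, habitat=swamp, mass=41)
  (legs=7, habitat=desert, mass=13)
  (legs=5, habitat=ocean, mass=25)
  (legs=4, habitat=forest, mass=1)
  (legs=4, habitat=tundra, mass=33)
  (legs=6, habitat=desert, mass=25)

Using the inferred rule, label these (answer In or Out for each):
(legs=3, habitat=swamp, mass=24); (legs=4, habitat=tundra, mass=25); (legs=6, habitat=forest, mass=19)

In, Out, Out

The distinguishing property — legs ≤ 3 — holds for all the 'In' cases and none of the 'Out' cases.
(legs=3, habitat=swamp, mass=24): In (legs = 3).
(legs=4, habitat=tundra, mass=25): Out (legs = 4).
(legs=6, habitat=forest, mass=19): Out (legs = 6).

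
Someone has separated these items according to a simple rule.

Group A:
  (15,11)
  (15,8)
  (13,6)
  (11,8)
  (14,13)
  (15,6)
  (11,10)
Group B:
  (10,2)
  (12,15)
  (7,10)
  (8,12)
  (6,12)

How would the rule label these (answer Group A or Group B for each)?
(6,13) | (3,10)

Group B, Group B

Rule: first > second AND sum ≥ 17. This holds for each 'Group A' example and fails for each 'Group B' one.
(6,13): Group B (6 < 13, 6+13 = 19). (3,10): Group B (3 < 10, 3+10 = 13).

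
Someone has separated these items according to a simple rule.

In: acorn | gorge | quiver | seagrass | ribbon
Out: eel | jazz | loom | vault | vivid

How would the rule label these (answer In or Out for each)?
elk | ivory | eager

Out, In, In

Checking candidate rules against both groups, what survives is: contains 'r'.
elk — no 'r', hence Out. ivory — has 'r', hence In. eager — has 'r', hence In.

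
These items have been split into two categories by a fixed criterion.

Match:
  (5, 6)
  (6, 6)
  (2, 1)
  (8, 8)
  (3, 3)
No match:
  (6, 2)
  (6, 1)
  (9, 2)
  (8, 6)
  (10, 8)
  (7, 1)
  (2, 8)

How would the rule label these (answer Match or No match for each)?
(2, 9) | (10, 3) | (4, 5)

No match, No match, Match

The simplest hypothesis consistent with all the labels is: |first − second| ≤ 1.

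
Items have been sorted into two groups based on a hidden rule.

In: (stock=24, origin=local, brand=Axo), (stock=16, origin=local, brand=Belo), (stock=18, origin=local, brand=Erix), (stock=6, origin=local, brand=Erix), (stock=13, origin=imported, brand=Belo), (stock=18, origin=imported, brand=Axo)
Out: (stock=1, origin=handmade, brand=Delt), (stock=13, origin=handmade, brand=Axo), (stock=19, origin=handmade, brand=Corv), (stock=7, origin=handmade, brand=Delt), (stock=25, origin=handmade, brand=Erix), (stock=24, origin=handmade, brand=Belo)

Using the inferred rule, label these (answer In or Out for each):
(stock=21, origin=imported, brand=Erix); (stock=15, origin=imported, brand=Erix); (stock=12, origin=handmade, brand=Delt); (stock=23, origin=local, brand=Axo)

Rule: origin is not handmade. This holds for each 'In' example and fails for each 'Out' one.
(stock=21, origin=imported, brand=Erix): In (origin is imported). (stock=15, origin=imported, brand=Erix): In (origin is imported). (stock=12, origin=handmade, brand=Delt): Out (origin is handmade). (stock=23, origin=local, brand=Axo): In (origin is local).

In, In, Out, In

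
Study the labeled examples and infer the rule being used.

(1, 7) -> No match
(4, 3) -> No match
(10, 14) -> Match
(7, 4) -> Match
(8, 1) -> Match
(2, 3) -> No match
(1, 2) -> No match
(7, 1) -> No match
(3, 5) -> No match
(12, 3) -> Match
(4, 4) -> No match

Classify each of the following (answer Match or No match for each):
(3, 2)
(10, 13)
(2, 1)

No match, Match, No match

One predicate separates the groups cleanly: sum ≥ 9.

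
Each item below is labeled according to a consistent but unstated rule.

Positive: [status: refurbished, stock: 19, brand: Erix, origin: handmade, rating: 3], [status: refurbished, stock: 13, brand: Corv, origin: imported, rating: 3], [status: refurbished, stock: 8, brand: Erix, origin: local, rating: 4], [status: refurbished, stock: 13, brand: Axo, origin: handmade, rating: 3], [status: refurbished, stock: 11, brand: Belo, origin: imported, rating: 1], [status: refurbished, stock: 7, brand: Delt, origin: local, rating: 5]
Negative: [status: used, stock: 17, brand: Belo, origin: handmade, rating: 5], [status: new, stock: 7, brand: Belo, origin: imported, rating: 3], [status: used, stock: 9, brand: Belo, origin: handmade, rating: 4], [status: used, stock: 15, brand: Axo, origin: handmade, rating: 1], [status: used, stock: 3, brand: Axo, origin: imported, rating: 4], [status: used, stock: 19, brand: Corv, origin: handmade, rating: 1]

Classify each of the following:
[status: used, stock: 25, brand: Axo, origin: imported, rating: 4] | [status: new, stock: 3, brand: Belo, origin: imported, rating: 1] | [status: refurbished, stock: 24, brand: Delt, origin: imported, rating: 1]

A rule that fits every label: status is refurbished — true of each 'Positive' example, false of each 'Negative' one.
Negative: [status: used, stock: 25, brand: Axo, origin: imported, rating: 4], since status is used. Negative: [status: new, stock: 3, brand: Belo, origin: imported, rating: 1], since status is new. Positive: [status: refurbished, stock: 24, brand: Delt, origin: imported, rating: 1], since status is refurbished.

Negative, Negative, Positive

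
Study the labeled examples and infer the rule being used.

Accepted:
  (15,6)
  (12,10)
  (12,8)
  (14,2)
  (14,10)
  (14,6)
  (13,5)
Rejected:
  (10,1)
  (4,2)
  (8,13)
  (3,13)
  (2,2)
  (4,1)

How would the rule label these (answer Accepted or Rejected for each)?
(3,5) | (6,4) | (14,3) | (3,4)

The simplest hypothesis consistent with all the labels is: first ≥ 12.
(3,5): Rejected (first 3). (6,4): Rejected (first 6). (14,3): Accepted (first 14). (3,4): Rejected (first 3).

Rejected, Rejected, Accepted, Rejected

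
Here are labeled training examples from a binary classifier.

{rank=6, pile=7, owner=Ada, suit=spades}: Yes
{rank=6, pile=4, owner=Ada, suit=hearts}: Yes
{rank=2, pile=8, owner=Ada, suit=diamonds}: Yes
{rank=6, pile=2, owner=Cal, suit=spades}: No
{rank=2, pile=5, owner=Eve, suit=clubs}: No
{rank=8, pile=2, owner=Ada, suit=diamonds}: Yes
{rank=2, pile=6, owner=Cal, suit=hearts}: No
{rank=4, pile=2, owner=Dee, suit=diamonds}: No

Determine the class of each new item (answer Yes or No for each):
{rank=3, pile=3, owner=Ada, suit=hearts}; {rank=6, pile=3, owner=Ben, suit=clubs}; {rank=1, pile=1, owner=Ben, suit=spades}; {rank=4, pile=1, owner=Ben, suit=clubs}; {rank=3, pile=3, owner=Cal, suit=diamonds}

The simplest hypothesis consistent with all the labels is: owner is Ada.
{rank=3, pile=3, owner=Ada, suit=hearts}: owner is Ada — fits, so Yes.
{rank=6, pile=3, owner=Ben, suit=clubs}: owner is Ben — does not satisfy this, so No.
{rank=1, pile=1, owner=Ben, suit=spades}: owner is Ben — does not satisfy this, so No.
{rank=4, pile=1, owner=Ben, suit=clubs}: owner is Ben — does not satisfy this, so No.
{rank=3, pile=3, owner=Cal, suit=diamonds}: owner is Cal — does not satisfy this, so No.

Yes, No, No, No, No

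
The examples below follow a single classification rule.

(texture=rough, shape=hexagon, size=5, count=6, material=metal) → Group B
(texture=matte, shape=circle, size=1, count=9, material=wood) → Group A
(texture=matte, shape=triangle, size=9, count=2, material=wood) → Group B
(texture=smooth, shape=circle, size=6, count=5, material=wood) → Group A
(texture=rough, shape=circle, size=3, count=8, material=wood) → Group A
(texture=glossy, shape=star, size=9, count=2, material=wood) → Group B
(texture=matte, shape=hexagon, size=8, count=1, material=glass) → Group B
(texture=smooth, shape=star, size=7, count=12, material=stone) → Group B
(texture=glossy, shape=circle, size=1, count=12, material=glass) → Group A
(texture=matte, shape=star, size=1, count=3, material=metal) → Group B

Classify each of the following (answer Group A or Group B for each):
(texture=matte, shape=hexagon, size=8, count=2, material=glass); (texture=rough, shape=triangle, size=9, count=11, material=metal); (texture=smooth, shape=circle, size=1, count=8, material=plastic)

Group B, Group B, Group A

Checking candidate rules against both groups, what survives is: shape is circle.
(texture=matte, shape=hexagon, size=8, count=2, material=glass): shape is hexagon — does not satisfy this, so Group B. (texture=rough, shape=triangle, size=9, count=11, material=metal): shape is triangle — does not satisfy this, so Group B. (texture=smooth, shape=circle, size=1, count=8, material=plastic): shape is circle — passes, so Group A.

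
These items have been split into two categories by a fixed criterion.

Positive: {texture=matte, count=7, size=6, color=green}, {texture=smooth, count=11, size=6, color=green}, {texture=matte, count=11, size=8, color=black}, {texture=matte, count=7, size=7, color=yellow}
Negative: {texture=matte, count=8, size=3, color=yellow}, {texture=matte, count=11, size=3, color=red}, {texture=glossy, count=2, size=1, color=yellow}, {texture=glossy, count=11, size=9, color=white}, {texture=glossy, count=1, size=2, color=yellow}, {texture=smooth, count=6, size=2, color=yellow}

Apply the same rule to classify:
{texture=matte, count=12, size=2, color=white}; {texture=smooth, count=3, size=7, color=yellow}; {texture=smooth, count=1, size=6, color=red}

Negative, Positive, Positive

A rule that fits every label: size ≥ 6 AND size ≤ 8 — true of each 'Positive' example, false of each 'Negative' one.
{texture=matte, count=12, size=2, color=white} — size = 2, hence Negative. {texture=smooth, count=3, size=7, color=yellow} — size = 7, hence Positive. {texture=smooth, count=1, size=6, color=red} — size = 6, hence Positive.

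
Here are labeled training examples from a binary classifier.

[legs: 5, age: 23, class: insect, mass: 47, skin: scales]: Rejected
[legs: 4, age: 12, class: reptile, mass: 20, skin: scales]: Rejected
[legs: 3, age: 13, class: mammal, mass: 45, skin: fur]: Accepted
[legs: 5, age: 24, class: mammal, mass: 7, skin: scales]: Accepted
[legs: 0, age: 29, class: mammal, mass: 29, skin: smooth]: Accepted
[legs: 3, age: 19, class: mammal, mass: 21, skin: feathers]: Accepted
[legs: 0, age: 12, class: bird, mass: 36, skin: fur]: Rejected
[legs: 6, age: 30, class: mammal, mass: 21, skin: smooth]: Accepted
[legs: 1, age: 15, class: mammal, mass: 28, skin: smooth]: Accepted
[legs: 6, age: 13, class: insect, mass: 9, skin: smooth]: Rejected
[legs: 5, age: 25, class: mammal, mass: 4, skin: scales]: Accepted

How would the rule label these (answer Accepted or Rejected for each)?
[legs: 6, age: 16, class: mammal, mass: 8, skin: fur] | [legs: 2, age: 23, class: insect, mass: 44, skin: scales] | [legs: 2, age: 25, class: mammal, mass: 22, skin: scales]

Every 'Accepted' example satisfies: class is mammal. None of the 'Rejected' examples do.

Accepted, Rejected, Accepted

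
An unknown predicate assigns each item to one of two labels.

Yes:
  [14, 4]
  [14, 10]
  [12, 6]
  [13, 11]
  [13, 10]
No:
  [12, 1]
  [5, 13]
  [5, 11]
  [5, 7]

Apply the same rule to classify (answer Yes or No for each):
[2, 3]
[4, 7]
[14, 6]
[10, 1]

All 'Yes' examples share one property — first > second AND sum ≥ 16 — and every 'No' example lacks it.
[2, 3]: 2 < 3, 2+3 = 5 — does not fit, so No.
[4, 7]: 4 < 7, 4+7 = 11 — does not fit, so No.
[14, 6]: 14 > 6, 14+6 = 20 — satisfies this, so Yes.
[10, 1]: 10 > 1, 10+1 = 11 — does not fit, so No.

No, No, Yes, No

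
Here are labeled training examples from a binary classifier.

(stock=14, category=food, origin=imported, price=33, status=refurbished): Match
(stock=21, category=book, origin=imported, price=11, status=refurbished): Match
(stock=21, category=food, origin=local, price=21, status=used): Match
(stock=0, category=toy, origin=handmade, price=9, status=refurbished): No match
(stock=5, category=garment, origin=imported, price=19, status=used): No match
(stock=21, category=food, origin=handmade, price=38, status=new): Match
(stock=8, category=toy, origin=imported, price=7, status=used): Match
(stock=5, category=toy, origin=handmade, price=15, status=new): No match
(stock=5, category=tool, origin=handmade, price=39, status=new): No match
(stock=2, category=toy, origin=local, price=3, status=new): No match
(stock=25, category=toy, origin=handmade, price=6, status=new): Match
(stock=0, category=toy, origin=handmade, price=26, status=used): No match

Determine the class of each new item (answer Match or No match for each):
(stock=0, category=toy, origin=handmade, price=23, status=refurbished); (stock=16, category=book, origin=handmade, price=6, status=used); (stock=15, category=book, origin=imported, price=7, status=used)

No match, Match, Match

The classifier is using: stock ≥ 8.
(stock=0, category=toy, origin=handmade, price=23, status=refurbished): stock = 0, fails the rule → No match. (stock=16, category=book, origin=handmade, price=6, status=used): stock = 16, passes → Match. (stock=15, category=book, origin=imported, price=7, status=used): stock = 15, passes → Match.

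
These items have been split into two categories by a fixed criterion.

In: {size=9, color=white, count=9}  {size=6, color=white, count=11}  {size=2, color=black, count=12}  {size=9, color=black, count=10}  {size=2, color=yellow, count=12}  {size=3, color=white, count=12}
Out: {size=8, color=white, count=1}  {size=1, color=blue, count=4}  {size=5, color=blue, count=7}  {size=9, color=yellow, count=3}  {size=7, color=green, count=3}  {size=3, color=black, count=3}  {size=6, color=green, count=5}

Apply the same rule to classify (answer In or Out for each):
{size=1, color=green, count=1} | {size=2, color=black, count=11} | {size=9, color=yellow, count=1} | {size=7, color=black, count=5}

The simplest hypothesis consistent with all the labels is: count ≥ 9.
{size=1, color=green, count=1}: count = 1, lacks this property → Out. {size=2, color=black, count=11}: count = 11, matches → In. {size=9, color=yellow, count=1}: count = 1, lacks this property → Out. {size=7, color=black, count=5}: count = 5, lacks this property → Out.

Out, In, Out, Out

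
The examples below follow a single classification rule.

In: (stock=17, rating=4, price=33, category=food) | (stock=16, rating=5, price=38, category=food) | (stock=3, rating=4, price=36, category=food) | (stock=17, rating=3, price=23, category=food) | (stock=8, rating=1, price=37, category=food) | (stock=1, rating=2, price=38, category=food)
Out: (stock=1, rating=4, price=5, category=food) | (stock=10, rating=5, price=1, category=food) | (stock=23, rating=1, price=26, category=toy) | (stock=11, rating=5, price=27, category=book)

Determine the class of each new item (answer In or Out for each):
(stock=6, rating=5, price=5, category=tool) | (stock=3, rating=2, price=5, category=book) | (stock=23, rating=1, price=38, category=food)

Out, Out, In

The pattern is that an item is 'In' exactly when: category is food AND price ≥ 23.
(stock=6, rating=5, price=5, category=tool) — category is tool, price = 5, hence Out.
(stock=3, rating=2, price=5, category=book) — category is book, price = 5, hence Out.
(stock=23, rating=1, price=38, category=food) — category is food, price = 38, hence In.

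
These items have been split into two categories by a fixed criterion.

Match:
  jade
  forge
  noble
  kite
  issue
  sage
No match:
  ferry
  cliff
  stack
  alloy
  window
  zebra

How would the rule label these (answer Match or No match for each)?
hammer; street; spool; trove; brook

No match, No match, No match, Match, No match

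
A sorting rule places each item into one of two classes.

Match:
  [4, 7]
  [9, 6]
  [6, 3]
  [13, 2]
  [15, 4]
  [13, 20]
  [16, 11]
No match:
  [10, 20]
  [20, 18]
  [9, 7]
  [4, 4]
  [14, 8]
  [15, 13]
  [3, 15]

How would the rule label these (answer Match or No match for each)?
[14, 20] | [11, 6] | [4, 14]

No match, Match, No match

The distinguishing property — sum is odd — holds for all the 'Match' cases and none of the 'No match' cases.
[14, 20]: 14+20 = 34, doesn't qualify → No match. [11, 6]: 11+6 = 17, checks out → Match. [4, 14]: 4+14 = 18, doesn't qualify → No match.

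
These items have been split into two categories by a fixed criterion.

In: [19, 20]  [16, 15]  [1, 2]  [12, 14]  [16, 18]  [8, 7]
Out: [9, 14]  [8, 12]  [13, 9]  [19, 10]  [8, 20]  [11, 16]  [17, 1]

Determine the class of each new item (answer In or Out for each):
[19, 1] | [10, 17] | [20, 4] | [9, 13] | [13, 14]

Out, Out, Out, Out, In

The rule appears to be: |first − second| ≤ 2.
[19, 1] → |19−1| = 18 → Out.
[10, 17] → |10−17| = 7 → Out.
[20, 4] → |20−4| = 16 → Out.
[9, 13] → |9−13| = 4 → Out.
[13, 14] → |13−14| = 1 → In.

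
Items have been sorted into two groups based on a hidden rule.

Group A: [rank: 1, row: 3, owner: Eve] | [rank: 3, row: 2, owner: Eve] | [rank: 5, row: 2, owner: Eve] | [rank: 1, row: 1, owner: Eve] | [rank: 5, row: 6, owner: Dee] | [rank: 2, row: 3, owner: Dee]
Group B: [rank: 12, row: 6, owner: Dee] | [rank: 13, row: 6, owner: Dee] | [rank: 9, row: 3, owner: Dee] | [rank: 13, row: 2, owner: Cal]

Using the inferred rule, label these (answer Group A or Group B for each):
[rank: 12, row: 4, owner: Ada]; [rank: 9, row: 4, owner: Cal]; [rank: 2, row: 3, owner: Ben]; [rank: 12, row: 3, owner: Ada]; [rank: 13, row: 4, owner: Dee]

One predicate separates the groups cleanly: rank ≤ 5.

Group B, Group B, Group A, Group B, Group B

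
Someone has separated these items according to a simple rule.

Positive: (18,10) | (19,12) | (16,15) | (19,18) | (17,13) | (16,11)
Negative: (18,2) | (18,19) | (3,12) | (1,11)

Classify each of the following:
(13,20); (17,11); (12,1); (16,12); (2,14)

Negative, Positive, Negative, Positive, Negative

The simplest hypothesis consistent with all the labels is: first > second AND sum ≥ 27.
(13,20) → 13 < 20, 13+20 = 33 → Negative.
(17,11) → 17 > 11, 17+11 = 28 → Positive.
(12,1) → 12 > 1, 12+1 = 13 → Negative.
(16,12) → 16 > 12, 16+12 = 28 → Positive.
(2,14) → 2 < 14, 2+14 = 16 → Negative.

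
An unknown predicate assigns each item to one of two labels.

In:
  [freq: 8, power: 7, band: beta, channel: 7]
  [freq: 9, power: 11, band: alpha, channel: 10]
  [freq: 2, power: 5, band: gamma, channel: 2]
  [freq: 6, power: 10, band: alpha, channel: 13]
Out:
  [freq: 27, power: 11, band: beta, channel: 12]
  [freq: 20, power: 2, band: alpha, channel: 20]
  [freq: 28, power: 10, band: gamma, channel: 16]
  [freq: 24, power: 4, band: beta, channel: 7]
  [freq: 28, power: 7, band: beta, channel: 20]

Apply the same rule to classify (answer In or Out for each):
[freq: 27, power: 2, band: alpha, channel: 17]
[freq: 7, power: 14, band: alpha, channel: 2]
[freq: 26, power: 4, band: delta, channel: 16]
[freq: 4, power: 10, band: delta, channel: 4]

Out, In, Out, In

The simplest hypothesis consistent with all the labels is: freq ≤ 9.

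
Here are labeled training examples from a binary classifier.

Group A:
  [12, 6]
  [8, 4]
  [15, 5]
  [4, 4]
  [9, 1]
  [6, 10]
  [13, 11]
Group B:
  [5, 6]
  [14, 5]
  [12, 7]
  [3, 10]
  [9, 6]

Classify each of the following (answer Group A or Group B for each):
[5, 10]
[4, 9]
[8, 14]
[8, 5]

Group B, Group B, Group A, Group B

Checking candidate rules against both groups, what survives is: sum is even.
[5, 10]: Group B (5+10 = 15). [4, 9]: Group B (4+9 = 13). [8, 14]: Group A (8+14 = 22). [8, 5]: Group B (8+5 = 13).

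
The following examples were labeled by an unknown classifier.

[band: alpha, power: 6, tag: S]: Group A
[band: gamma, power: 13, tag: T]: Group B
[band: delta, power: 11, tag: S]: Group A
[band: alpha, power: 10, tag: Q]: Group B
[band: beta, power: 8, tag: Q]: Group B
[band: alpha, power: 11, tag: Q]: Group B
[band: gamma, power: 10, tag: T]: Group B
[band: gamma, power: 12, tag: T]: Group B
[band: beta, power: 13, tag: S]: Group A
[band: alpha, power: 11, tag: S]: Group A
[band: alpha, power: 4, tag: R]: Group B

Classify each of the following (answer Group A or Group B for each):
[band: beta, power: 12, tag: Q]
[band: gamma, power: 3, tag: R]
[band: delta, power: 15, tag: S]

Group B, Group B, Group A

Checking candidate rules against both groups, what survives is: tag is S.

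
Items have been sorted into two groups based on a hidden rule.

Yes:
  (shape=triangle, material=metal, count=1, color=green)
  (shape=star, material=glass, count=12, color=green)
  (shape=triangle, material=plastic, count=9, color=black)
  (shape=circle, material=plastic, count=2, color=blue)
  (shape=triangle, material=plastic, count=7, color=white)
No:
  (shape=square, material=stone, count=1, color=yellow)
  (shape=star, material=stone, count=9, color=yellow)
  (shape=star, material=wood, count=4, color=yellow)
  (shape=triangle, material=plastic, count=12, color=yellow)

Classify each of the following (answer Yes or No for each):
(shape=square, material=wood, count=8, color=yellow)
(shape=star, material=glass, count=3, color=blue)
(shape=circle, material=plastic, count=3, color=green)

No, Yes, Yes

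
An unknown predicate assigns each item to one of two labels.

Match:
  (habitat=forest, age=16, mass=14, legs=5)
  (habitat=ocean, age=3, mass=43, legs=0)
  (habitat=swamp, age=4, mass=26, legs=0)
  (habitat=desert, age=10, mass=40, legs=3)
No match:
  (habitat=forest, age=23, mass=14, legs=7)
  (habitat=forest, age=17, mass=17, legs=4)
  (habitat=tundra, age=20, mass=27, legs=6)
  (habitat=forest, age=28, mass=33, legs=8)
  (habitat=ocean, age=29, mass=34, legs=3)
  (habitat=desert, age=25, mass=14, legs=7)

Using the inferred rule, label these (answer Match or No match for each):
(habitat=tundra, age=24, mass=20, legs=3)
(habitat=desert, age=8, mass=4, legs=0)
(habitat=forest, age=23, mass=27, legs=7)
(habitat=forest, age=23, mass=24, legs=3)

All 'Match' examples share one property — age ≤ 16 — and every 'No match' example lacks it.
(habitat=tundra, age=24, mass=20, legs=3): age = 24 — fails the rule, so No match. (habitat=desert, age=8, mass=4, legs=0): age = 8 — matches, so Match. (habitat=forest, age=23, mass=27, legs=7): age = 23 — fails the rule, so No match. (habitat=forest, age=23, mass=24, legs=3): age = 23 — fails the rule, so No match.

No match, Match, No match, No match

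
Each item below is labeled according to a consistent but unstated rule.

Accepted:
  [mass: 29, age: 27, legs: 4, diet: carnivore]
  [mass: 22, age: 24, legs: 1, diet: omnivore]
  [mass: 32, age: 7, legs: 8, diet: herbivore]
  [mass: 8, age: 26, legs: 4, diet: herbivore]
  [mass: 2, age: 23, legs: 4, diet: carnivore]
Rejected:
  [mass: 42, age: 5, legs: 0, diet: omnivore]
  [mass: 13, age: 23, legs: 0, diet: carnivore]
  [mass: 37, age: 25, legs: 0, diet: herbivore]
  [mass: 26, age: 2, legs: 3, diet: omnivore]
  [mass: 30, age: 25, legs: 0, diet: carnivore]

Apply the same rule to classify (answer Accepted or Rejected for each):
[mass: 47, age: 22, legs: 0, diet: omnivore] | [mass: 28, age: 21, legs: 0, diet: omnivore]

The classifier is using: age ≥ 5 AND legs ≥ 1.
[mass: 47, age: 22, legs: 0, diet: omnivore]: age = 22, legs = 0 — lacks this property, so Rejected. [mass: 28, age: 21, legs: 0, diet: omnivore]: age = 21, legs = 0 — lacks this property, so Rejected.

Rejected, Rejected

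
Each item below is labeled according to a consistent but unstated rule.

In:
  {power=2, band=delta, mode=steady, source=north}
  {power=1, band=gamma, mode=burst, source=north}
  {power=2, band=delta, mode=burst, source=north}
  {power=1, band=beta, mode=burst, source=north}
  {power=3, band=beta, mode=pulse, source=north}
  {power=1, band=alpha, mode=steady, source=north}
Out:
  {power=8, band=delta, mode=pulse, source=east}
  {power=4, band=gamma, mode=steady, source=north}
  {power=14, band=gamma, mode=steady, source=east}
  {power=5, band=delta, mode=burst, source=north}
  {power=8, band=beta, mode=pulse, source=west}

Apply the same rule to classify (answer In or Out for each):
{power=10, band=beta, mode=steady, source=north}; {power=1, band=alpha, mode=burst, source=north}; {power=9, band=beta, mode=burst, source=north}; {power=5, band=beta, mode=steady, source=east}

Out, In, Out, Out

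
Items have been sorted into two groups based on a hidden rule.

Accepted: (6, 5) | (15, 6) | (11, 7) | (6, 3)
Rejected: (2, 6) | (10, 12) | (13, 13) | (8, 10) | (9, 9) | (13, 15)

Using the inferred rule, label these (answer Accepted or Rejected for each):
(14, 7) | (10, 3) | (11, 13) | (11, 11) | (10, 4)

Accepted, Accepted, Rejected, Rejected, Accepted

Rule: first > second. This holds for each 'Accepted' example and fails for each 'Rejected' one.
(14, 7) → 14 > 7 → Accepted. (10, 3) → 10 > 3 → Accepted. (11, 13) → 11 < 13 → Rejected. (11, 11) → 11 = 11 → Rejected. (10, 4) → 10 > 4 → Accepted.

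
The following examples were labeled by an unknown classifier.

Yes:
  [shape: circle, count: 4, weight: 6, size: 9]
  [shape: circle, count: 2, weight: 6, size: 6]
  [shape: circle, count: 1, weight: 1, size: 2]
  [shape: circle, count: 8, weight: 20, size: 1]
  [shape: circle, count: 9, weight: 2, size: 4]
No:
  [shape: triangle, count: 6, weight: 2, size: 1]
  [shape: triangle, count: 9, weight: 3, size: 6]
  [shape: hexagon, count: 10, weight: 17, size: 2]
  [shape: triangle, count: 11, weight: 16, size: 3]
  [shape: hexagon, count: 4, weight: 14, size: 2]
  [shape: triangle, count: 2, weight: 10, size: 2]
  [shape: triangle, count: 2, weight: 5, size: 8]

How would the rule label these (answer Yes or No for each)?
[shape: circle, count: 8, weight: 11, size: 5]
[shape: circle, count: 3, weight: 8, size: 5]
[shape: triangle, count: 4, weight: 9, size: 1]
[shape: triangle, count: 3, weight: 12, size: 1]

The classifier is using: shape is circle.

Yes, Yes, No, No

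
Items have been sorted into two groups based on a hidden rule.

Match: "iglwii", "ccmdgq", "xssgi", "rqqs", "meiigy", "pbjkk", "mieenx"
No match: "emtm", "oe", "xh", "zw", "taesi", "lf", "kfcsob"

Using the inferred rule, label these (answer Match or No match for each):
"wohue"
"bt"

One predicate separates the groups cleanly: has a double letter.
"wohue": no doubled letter — doesn't match, so No match. "bt": no doubled letter — doesn't match, so No match.

No match, No match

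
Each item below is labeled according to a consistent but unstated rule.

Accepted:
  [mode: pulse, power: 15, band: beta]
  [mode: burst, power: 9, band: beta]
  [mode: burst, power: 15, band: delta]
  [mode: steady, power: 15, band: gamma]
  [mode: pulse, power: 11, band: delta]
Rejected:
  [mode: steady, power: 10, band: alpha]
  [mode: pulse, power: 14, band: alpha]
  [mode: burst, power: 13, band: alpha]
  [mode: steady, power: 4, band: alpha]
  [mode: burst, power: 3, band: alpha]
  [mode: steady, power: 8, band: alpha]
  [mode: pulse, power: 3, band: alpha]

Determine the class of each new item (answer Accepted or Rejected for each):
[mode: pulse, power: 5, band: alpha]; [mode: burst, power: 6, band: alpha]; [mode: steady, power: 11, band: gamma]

The distinguishing property — band is not alpha — holds for all the 'Accepted' cases and none of the 'Rejected' cases.
[mode: pulse, power: 5, band: alpha]: band is alpha, does not fit → Rejected. [mode: burst, power: 6, band: alpha]: band is alpha, does not fit → Rejected. [mode: steady, power: 11, band: gamma]: band is gamma, checks out → Accepted.

Rejected, Rejected, Accepted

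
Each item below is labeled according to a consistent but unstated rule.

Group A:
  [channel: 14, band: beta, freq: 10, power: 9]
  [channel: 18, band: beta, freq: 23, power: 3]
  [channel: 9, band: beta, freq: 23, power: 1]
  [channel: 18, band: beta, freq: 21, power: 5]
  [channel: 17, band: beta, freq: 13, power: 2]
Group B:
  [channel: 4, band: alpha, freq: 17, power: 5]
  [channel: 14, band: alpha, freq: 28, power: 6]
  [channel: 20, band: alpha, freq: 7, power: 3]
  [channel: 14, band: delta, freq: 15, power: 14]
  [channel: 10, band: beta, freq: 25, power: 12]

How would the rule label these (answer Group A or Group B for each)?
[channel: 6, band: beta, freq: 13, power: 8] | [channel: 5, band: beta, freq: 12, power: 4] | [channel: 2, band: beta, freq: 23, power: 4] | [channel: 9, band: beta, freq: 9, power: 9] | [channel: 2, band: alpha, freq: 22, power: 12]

The rule appears to be: band is beta AND freq ≤ 23.
[channel: 6, band: beta, freq: 13, power: 8]: Group A (band is beta, freq = 13). [channel: 5, band: beta, freq: 12, power: 4]: Group A (band is beta, freq = 12). [channel: 2, band: beta, freq: 23, power: 4]: Group A (band is beta, freq = 23). [channel: 9, band: beta, freq: 9, power: 9]: Group A (band is beta, freq = 9). [channel: 2, band: alpha, freq: 22, power: 12]: Group B (band is alpha, freq = 22).

Group A, Group A, Group A, Group A, Group B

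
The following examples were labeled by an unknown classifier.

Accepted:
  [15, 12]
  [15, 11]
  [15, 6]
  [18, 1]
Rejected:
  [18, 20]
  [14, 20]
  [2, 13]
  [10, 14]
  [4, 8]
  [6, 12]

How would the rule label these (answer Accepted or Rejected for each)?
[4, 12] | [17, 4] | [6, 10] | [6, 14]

A rule that fits every label: first > second — true of each 'Accepted' example, false of each 'Rejected' one.
[4, 12] — 4 < 12, hence Rejected.
[17, 4] — 17 > 4, hence Accepted.
[6, 10] — 6 < 10, hence Rejected.
[6, 14] — 6 < 14, hence Rejected.

Rejected, Accepted, Rejected, Rejected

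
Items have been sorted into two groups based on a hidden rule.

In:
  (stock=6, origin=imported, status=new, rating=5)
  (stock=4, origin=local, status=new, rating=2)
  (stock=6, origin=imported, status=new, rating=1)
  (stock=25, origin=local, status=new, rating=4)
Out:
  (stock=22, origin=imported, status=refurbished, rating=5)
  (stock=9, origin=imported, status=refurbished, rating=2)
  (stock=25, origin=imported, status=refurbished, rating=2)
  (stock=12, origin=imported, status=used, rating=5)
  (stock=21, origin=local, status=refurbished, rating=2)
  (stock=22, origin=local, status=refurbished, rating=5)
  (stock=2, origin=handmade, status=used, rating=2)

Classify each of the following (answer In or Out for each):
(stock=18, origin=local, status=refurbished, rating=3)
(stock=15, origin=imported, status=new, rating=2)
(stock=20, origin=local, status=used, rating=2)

The classifier is using: status is new.
(stock=18, origin=local, status=refurbished, rating=3): status is refurbished, does not satisfy this → Out.
(stock=15, origin=imported, status=new, rating=2): status is new, satisfies this → In.
(stock=20, origin=local, status=used, rating=2): status is used, does not satisfy this → Out.

Out, In, Out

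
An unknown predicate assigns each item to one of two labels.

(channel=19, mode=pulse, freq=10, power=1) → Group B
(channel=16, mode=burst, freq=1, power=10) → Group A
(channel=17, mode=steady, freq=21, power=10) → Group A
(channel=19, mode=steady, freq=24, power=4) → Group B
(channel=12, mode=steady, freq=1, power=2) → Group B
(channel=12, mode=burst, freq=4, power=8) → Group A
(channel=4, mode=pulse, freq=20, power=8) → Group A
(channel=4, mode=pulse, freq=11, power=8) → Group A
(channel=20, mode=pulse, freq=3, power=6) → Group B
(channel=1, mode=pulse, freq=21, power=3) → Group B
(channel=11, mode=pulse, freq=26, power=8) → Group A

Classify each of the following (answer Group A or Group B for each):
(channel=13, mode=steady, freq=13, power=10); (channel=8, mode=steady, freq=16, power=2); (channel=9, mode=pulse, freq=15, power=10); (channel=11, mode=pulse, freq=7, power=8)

Group A, Group B, Group A, Group A

'Group A' ⟺ power ≥ 8.
(channel=13, mode=steady, freq=13, power=10): power = 10 — fits, so Group A.
(channel=8, mode=steady, freq=16, power=2): power = 2 — lacks this property, so Group B.
(channel=9, mode=pulse, freq=15, power=10): power = 10 — fits, so Group A.
(channel=11, mode=pulse, freq=7, power=8): power = 8 — fits, so Group A.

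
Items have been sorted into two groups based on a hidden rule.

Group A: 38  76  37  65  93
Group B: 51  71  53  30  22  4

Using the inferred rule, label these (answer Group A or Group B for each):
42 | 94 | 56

Rule: digit sum ≥ 9. This holds for each 'Group A' example and fails for each 'Group B' one.
42: Group B (digit sum 4+2 = 6). 94: Group A (digit sum 9+4 = 13). 56: Group A (digit sum 5+6 = 11).

Group B, Group A, Group A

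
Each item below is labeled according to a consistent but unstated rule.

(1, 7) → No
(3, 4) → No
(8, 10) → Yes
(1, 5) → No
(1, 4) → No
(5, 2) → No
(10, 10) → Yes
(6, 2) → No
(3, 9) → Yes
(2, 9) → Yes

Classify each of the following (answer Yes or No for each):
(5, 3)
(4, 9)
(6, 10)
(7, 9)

No, Yes, Yes, Yes

Every 'Yes' example satisfies: sum ≥ 11. None of the 'No' examples do.
(5, 3) — 5+3 = 8, hence No.
(4, 9) — 4+9 = 13, hence Yes.
(6, 10) — 6+10 = 16, hence Yes.
(7, 9) — 7+9 = 16, hence Yes.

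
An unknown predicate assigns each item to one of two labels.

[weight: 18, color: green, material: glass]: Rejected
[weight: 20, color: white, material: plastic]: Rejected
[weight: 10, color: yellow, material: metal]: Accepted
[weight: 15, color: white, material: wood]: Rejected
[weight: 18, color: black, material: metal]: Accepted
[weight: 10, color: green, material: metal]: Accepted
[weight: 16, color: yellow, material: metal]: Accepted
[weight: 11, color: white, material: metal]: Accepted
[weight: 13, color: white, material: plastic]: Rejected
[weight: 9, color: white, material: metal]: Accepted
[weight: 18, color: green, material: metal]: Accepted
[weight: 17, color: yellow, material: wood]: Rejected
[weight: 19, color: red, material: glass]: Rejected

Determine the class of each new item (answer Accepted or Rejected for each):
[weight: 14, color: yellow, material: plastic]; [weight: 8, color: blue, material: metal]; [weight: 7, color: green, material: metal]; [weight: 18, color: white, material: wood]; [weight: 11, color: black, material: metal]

The rule appears to be: material is metal.
[weight: 14, color: yellow, material: plastic]: material is plastic — fails this test, so Rejected. [weight: 8, color: blue, material: metal]: material is metal — fits, so Accepted. [weight: 7, color: green, material: metal]: material is metal — fits, so Accepted. [weight: 18, color: white, material: wood]: material is wood — fails this test, so Rejected. [weight: 11, color: black, material: metal]: material is metal — fits, so Accepted.

Rejected, Accepted, Accepted, Rejected, Accepted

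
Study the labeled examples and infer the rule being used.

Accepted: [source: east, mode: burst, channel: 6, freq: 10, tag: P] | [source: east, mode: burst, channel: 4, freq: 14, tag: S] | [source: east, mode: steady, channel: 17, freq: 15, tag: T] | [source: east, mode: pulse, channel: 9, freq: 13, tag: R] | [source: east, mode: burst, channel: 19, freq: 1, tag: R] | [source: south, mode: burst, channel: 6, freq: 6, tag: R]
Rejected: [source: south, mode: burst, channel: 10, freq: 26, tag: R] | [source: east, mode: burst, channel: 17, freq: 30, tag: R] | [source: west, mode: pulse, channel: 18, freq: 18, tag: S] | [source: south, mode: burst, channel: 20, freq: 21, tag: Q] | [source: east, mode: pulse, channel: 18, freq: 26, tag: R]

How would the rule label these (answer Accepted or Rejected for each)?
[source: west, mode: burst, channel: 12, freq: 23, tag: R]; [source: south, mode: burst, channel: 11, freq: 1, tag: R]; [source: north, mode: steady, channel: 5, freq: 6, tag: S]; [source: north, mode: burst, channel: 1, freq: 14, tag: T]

Rejected, Accepted, Accepted, Accepted

The simplest hypothesis consistent with all the labels is: freq ≤ 15.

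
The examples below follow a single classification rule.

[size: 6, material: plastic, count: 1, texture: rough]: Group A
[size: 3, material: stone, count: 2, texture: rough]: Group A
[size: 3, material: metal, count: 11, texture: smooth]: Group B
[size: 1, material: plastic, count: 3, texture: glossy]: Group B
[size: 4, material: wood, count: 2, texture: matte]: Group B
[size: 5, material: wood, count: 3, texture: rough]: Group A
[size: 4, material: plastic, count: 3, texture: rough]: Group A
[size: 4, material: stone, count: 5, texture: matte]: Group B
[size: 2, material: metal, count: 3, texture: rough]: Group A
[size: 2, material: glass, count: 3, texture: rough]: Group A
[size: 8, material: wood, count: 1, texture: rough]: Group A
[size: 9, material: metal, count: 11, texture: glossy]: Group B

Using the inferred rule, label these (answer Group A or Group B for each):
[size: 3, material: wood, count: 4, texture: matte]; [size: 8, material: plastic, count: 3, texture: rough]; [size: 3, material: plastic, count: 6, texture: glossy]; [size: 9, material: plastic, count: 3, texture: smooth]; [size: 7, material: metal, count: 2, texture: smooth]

Group B, Group A, Group B, Group B, Group B

Every 'Group A' example satisfies: texture is rough. None of the 'Group B' examples do.
[size: 3, material: wood, count: 4, texture: matte]: texture is matte — fails the rule, so Group B. [size: 8, material: plastic, count: 3, texture: rough]: texture is rough — has this property, so Group A. [size: 3, material: plastic, count: 6, texture: glossy]: texture is glossy — fails the rule, so Group B. [size: 9, material: plastic, count: 3, texture: smooth]: texture is smooth — fails the rule, so Group B. [size: 7, material: metal, count: 2, texture: smooth]: texture is smooth — fails the rule, so Group B.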